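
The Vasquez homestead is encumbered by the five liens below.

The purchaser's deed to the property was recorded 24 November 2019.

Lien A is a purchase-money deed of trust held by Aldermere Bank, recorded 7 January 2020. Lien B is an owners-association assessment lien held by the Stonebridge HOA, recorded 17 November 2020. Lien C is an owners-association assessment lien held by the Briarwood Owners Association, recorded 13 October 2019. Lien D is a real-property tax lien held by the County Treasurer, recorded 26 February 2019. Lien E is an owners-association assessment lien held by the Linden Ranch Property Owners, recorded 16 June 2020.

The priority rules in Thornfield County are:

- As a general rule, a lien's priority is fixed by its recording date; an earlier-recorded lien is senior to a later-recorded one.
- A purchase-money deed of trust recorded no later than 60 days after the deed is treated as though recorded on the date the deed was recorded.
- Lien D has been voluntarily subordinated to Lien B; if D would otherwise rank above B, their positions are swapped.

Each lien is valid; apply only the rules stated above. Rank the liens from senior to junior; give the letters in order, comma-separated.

B, C, A, E, D

Effective dates: A relates back to the deed date 24 November 2019.
Ordering by effective date: D (26 February 2019), C (13 October 2019), A (24 November 2019), E (16 June 2020), B (17 November 2020).
The subordination applies — D was senior to B — so D and B swap.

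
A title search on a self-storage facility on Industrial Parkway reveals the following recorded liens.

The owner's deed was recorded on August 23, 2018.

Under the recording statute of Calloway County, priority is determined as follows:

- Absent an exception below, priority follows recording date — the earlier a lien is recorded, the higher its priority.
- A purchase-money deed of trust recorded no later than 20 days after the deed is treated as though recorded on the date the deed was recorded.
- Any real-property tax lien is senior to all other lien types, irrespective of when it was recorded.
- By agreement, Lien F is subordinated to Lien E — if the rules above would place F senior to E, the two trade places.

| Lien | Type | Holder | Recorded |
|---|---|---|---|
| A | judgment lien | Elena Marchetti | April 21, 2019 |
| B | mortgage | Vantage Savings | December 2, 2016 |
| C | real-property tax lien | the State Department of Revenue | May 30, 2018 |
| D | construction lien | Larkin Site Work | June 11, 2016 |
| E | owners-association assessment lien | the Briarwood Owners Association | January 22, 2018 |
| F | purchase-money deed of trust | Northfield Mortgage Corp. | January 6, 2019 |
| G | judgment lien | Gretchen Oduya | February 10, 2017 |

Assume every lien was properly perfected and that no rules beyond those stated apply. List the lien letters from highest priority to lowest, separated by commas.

C, D, B, G, E, F, A

Effective dates after the stated exceptions: F was recorded 136 days after the deed, outside the 20-day window, so it keeps its recording date.
C is a real-property tax lien and takes priority over every other lien.
Remaining liens by effective date: D (June 11, 2016), B (December 2, 2016), G (February 10, 2017), E (January 22, 2018), F (January 6, 2019), A (April 21, 2019).
F is already junior to E, so the subordination agreement changes nothing.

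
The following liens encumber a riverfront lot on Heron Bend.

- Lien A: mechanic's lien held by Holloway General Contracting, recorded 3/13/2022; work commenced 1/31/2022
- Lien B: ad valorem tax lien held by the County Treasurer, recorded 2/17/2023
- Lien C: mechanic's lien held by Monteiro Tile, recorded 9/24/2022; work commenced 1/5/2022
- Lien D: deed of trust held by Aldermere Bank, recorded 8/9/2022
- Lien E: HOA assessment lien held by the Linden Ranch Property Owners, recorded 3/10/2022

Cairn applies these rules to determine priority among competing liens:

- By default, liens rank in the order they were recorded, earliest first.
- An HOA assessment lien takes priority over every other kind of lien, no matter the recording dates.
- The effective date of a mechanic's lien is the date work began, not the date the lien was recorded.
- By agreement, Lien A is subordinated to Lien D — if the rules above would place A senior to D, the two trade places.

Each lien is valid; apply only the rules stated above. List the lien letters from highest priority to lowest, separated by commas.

First, effective dates: A is treated as recorded 1/31/2022, the work-commencement date; C's effective date is 1/5/2022, when work began.
As an HOA assessment lien, E is senior to every other lien.
The other liens, earliest effective date first: C (1/5/2022), A (1/31/2022), D (8/9/2022), B (2/17/2023).
Because A would otherwise rank above D, the subordination swaps them.

E, C, D, A, B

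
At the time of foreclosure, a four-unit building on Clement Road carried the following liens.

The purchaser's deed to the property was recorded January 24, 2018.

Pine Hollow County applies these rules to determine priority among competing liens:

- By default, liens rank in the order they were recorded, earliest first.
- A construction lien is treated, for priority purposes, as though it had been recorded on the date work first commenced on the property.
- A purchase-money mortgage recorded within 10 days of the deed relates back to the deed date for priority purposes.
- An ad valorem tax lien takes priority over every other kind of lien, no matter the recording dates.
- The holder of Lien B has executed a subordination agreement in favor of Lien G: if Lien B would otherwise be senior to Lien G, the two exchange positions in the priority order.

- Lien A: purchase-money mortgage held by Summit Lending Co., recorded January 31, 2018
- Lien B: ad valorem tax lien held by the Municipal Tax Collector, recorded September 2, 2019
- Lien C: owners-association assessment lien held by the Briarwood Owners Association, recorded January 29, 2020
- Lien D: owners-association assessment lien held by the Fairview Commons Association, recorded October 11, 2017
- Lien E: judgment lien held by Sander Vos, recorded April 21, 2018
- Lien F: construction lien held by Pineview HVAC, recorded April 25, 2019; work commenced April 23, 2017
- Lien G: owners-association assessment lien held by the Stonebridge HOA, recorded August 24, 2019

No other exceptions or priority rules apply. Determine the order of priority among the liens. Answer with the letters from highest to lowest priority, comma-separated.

G, F, D, A, E, B, C

Adjusting effective dates: A was recorded within the 10-day window, so its effective date is the deed date January 24, 2018; F is treated as recorded April 23, 2017, the work-commencement date.
As an ad valorem tax lien, B is senior to every other lien.
Among the remaining liens, by effective date: F (April 23, 2017), D (October 11, 2017), A (January 24, 2018), E (April 21, 2018), G (August 24, 2019), C (January 29, 2020).
B would otherwise be senior to G, so under the subordination agreement B and G exchange positions.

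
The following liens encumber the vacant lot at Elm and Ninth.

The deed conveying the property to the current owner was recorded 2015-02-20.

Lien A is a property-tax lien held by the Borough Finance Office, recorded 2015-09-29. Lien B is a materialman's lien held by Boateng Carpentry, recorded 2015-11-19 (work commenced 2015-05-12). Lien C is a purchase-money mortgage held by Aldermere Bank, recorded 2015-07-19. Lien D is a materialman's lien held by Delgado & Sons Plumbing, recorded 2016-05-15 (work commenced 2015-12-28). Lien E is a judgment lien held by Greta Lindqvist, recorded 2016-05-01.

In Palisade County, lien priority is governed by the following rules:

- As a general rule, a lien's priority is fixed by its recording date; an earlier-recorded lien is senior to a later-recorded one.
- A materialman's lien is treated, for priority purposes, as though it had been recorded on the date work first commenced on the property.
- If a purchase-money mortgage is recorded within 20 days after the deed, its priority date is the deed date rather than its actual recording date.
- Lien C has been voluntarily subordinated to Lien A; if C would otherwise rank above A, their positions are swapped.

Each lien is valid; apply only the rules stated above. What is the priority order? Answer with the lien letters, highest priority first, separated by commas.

First, effective dates: B's effective date is 2015-05-12, when work began; C was recorded 149 days after the deed, outside the 20-day window, so it keeps its recording date; D's effective date is 2015-12-28, when work began.
By effective date: B (2015-05-12), C (2015-07-19), A (2015-09-29), D (2015-12-28), E (2016-05-01).
C is senior to A before the subordination, so the two trade places.

B, A, C, D, E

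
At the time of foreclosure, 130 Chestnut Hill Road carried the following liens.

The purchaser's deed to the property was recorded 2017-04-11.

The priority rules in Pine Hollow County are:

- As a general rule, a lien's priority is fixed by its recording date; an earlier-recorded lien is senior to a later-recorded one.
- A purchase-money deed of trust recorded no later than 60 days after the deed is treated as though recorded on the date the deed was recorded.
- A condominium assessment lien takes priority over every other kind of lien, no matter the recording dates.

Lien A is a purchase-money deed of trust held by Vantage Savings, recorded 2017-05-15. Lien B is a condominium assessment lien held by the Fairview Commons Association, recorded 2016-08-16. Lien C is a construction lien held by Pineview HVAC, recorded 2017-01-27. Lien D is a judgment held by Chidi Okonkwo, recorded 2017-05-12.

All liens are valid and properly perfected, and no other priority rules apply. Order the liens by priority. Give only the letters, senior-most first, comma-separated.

First, effective dates: A's effective date is the deed date, 2017-04-11.
B is a condominium assessment lien, so it outranks all other liens regardless of date.
The other liens, earliest effective date first: C (2017-01-27), A (2017-04-11), D (2017-05-12).

B, C, A, D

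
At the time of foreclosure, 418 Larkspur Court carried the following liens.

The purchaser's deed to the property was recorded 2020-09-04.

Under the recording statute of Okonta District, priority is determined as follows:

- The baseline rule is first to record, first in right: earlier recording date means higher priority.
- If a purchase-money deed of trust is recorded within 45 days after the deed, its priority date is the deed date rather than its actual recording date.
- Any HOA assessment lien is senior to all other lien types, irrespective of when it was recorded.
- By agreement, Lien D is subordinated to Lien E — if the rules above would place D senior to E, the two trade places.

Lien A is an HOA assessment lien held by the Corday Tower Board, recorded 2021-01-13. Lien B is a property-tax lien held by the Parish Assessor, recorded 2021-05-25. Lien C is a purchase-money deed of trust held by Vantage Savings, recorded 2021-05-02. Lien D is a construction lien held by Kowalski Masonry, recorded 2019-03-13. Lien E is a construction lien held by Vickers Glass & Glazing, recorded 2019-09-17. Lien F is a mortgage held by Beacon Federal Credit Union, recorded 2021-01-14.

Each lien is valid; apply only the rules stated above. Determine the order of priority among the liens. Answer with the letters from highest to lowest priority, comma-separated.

A, E, D, F, C, B

Adjusting effective dates: C was recorded 240 days after the deed — beyond 45 days — so no relation-back applies.
A is an HOA assessment lien, so it outranks all other liens regardless of date.
Ordering the rest by effective date: D (2019-03-13), E (2019-09-17), F (2021-01-14), C (2021-05-02), B (2021-05-25).
Because D would otherwise rank above E, the subordination swaps them.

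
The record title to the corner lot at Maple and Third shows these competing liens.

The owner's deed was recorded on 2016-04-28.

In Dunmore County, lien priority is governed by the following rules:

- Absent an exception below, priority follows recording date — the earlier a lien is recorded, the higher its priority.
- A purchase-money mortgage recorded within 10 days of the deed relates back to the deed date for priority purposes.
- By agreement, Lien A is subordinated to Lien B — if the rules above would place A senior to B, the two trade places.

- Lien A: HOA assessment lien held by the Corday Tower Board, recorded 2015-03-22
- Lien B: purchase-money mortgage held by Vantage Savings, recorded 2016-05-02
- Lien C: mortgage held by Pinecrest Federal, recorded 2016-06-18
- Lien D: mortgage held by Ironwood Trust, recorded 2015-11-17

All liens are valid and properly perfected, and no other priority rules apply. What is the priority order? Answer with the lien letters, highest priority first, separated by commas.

Effective dates after the stated exceptions: B relates back to the deed date 2016-04-28.
By effective date: A (2015-03-22), D (2015-11-17), B (2016-04-28), C (2016-06-18).
A is senior to B before the subordination, so the two trade places.

B, D, A, C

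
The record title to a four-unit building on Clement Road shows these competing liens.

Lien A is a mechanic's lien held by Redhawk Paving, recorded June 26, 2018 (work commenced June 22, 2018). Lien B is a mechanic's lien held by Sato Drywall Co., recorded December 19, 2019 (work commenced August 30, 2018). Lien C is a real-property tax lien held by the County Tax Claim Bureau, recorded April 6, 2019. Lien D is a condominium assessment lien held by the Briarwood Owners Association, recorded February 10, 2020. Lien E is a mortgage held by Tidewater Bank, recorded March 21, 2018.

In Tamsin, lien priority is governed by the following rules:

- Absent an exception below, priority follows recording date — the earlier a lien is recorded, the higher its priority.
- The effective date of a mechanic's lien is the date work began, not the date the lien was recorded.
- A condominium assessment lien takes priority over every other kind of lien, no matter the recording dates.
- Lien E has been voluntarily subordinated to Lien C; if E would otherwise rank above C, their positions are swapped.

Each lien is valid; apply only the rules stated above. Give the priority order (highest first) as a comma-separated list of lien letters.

Effective dates after the stated exceptions: A relates back to June 22, 2018 (work commenced); B is treated as recorded August 30, 2018, the work-commencement date.
D is a condominium assessment lien and takes priority over every other lien.
Remaining liens by effective date: E (March 21, 2018), A (June 22, 2018), B (August 30, 2018), C (April 6, 2019).
Because E would otherwise rank above C, the subordination swaps them.

D, C, A, B, E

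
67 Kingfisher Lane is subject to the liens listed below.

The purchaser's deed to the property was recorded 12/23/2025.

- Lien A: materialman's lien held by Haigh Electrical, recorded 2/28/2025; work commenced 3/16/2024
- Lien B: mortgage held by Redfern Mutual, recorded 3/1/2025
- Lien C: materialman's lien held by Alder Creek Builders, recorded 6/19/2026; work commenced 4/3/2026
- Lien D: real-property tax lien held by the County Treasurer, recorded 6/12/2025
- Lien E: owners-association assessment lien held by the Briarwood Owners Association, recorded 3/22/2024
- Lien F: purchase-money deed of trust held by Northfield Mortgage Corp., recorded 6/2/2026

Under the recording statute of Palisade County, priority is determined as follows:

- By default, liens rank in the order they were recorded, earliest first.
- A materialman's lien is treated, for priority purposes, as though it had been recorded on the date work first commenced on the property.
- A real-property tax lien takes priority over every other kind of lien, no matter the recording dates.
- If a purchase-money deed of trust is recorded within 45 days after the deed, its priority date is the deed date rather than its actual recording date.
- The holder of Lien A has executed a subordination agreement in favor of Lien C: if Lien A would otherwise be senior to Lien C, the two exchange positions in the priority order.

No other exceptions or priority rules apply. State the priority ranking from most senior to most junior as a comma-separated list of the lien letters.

Adjusting effective dates: A relates back to 3/16/2024 (work commenced); C is treated as recorded 4/3/2026, the work-commencement date; F was recorded 161 days after the deed, outside the 45-day window, so it keeps its recording date.
As a real-property tax lien, D is senior to every other lien.
Ordering the rest by effective date: A (3/16/2024), E (3/22/2024), B (3/1/2025), C (4/3/2026), F (6/2/2026).
A would otherwise be senior to C, so under the subordination agreement A and C exchange positions.

D, C, E, B, A, F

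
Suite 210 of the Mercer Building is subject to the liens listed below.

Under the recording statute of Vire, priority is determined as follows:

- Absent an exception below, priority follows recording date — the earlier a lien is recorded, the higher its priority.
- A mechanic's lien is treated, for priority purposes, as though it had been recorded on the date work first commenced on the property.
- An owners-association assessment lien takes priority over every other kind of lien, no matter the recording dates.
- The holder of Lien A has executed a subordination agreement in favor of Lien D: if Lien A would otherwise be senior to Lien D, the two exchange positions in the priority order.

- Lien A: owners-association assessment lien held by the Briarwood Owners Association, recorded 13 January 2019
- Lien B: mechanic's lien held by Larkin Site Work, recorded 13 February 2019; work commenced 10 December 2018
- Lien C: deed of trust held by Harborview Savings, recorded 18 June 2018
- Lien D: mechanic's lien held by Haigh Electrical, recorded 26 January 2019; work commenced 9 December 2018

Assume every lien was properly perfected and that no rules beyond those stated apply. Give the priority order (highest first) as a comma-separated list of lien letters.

D, C, A, B

Effective dates after the stated exceptions: B relates back to 10 December 2018 (work commenced); D is treated as recorded 9 December 2018, the work-commencement date.
A, as an owners-association assessment lien, has superpriority and ranks first.
The other liens, earliest effective date first: C (18 June 2018), D (9 December 2018), B (10 December 2018).
A would otherwise be senior to D, so under the subordination agreement A and D exchange positions.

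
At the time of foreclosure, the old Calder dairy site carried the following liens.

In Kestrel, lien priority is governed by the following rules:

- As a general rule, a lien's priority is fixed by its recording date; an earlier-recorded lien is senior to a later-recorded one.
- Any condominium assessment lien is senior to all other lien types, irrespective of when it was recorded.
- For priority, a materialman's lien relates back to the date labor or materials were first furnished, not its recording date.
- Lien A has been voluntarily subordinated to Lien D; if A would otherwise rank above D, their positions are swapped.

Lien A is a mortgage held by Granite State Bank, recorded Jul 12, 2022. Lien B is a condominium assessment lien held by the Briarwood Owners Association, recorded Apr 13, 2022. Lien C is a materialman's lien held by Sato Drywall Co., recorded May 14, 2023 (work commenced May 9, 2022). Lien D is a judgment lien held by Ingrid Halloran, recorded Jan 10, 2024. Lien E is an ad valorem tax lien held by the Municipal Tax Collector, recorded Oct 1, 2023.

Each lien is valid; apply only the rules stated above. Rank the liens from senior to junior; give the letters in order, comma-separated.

B, C, D, E, A

First, effective dates: C relates back to May 9, 2022 (work commenced).
B is a condominium assessment lien, so it outranks all other liens regardless of date.
Ordering the rest by effective date: C (May 9, 2022), A (Jul 12, 2022), E (Oct 1, 2023), D (Jan 10, 2024).
A would otherwise be senior to D, so under the subordination agreement A and D exchange positions.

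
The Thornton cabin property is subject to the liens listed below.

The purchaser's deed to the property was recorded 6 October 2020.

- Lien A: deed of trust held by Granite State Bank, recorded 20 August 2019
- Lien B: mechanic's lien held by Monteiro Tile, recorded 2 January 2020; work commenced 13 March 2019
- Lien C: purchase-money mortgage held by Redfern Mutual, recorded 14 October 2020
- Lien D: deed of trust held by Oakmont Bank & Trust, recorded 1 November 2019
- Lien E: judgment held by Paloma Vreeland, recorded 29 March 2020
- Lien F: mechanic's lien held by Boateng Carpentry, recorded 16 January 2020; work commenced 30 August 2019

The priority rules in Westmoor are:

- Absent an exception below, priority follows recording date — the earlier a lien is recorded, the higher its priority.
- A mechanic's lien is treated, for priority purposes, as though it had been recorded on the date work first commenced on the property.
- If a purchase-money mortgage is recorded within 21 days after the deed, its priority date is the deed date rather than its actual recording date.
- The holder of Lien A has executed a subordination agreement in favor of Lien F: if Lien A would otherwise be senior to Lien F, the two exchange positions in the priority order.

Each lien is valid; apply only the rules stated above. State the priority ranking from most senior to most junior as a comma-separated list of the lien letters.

Effective dates after the stated exceptions: B relates back to 13 March 2019 (work commenced); C's effective date is the deed date, 6 October 2020; F's effective date is 30 August 2019, when work began.
By effective date: B (13 March 2019), A (20 August 2019), F (30 August 2019), D (1 November 2019), E (29 March 2020), C (6 October 2020).
The subordination applies — A was senior to F — so A and F swap.

B, F, A, D, E, C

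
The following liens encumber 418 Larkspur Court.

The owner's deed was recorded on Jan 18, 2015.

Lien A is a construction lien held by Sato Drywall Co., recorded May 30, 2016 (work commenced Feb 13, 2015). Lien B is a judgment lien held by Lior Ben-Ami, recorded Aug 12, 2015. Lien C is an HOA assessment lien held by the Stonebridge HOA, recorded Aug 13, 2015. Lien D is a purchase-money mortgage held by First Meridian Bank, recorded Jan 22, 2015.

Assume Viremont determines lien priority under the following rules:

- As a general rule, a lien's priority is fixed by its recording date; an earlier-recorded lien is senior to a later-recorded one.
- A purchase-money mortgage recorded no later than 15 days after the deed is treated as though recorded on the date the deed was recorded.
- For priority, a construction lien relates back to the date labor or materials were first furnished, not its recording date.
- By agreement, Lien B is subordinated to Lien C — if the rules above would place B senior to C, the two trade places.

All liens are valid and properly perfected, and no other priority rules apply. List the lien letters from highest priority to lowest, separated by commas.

D, A, C, B

Effective dates: A's effective date is Feb 13, 2015, when work began; D's effective date is the deed date, Jan 18, 2015.
By effective date, earliest first: D (Jan 18, 2015), A (Feb 13, 2015), B (Aug 12, 2015), C (Aug 13, 2015).
Because B would otherwise rank above C, the subordination swaps them.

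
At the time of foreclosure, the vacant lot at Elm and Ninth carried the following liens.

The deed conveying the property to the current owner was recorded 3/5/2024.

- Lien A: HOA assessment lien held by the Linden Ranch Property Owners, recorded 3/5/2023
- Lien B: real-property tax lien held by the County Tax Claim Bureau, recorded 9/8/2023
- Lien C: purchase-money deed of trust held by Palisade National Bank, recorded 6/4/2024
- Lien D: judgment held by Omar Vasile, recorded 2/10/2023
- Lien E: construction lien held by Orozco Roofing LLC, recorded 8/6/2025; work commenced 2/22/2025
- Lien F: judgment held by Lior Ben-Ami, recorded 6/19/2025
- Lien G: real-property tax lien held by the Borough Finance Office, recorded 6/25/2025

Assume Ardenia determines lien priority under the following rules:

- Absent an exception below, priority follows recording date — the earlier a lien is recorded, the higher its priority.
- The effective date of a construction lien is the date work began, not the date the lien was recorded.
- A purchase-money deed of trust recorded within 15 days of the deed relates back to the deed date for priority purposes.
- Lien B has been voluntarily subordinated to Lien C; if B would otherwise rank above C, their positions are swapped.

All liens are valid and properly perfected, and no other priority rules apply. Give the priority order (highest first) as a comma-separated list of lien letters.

D, A, C, B, E, F, G

Adjusting effective dates: C was recorded 91 days after the deed, outside the 15-day window, so it keeps its recording date; E relates back to 2/22/2025 (work commenced).
Ordering by effective date: D (2/10/2023), A (3/5/2023), B (9/8/2023), C (6/4/2024), E (2/22/2025), F (6/19/2025), G (6/25/2025).
B would otherwise be senior to C, so under the subordination agreement B and C exchange positions.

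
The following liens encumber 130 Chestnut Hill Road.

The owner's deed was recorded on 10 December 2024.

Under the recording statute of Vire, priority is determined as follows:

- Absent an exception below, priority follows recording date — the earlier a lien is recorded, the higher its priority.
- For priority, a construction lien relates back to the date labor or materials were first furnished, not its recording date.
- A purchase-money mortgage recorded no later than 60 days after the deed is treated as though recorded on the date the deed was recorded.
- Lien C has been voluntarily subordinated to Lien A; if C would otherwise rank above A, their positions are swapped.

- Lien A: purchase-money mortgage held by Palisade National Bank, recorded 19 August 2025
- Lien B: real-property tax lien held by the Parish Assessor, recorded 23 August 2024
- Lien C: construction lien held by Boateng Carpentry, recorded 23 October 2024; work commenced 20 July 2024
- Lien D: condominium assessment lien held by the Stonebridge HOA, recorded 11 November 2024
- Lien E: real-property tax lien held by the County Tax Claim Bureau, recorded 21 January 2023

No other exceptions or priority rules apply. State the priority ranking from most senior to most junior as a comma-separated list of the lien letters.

Effective dates after the stated exceptions: A was recorded 252 days after the deed, outside the 60-day window, so it keeps its recording date; C is treated as recorded 20 July 2024, the work-commencement date.
By effective date, earliest first: E (21 January 2023), C (20 July 2024), B (23 August 2024), D (11 November 2024), A (19 August 2025).
Because C would otherwise rank above A, the subordination swaps them.

E, A, B, D, C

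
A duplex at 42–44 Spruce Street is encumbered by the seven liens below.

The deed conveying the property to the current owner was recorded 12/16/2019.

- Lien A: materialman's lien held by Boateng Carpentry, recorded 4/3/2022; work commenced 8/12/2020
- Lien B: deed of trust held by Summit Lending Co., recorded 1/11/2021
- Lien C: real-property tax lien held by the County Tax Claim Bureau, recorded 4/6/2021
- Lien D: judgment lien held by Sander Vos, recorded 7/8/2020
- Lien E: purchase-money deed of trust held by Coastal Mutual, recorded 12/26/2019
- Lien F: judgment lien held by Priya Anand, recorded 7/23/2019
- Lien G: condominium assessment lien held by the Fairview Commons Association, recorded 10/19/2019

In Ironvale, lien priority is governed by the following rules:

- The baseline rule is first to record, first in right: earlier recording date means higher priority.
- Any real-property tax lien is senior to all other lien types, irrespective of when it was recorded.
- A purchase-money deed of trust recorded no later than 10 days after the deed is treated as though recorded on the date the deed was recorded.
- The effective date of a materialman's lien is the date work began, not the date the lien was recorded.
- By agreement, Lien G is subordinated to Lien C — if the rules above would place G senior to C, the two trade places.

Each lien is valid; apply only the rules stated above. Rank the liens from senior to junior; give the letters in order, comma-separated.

First, effective dates: A relates back to 8/12/2020 (work commenced); E was recorded within the 10-day window, so its effective date is the deed date 12/16/2019.
As a real-property tax lien, C is senior to every other lien.
Remaining liens by effective date: F (7/23/2019), G (10/19/2019), E (12/16/2019), D (7/8/2020), A (8/12/2020), B (1/11/2021).
Since G is not senior to C, the subordination leaves the order unchanged.

C, F, G, E, D, A, B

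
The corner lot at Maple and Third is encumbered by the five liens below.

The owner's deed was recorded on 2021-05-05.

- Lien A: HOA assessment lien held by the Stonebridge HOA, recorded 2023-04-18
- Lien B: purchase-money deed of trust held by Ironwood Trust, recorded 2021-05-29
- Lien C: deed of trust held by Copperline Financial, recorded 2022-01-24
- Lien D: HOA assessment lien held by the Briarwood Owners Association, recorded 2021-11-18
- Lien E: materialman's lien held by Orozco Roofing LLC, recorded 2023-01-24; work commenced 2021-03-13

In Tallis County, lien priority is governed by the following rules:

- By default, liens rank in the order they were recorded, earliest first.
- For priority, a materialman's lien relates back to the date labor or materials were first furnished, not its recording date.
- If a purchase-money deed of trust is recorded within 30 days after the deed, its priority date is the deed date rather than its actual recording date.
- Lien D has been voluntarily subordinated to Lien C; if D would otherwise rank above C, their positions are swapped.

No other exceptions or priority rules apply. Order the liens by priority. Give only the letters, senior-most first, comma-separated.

E, B, C, D, A

First, effective dates: B's effective date is the deed date, 2021-05-05; E's effective date is 2021-03-13, when work began.
Sorted by effective date: E (2021-03-13), B (2021-05-05), D (2021-11-18), C (2022-01-24), A (2023-04-18).
D would otherwise be senior to C, so under the subordination agreement D and C exchange positions.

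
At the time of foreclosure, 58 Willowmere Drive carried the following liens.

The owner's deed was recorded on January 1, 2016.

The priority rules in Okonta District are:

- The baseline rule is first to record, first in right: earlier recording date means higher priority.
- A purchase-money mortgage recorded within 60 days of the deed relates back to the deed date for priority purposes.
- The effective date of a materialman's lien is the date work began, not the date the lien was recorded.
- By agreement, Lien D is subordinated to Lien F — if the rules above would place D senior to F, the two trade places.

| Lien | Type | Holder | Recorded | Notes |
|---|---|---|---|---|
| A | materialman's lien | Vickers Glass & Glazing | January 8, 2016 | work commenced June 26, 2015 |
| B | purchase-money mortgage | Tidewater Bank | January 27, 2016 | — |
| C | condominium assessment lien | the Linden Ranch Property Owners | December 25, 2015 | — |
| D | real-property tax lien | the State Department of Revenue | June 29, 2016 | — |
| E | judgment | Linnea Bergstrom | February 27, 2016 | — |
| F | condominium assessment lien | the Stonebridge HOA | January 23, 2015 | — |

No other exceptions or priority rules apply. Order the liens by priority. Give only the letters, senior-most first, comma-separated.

Adjusting effective dates: A's effective date is June 26, 2015, when work began; B was recorded within the 60-day window, so its effective date is the deed date January 1, 2016.
By effective date: F (January 23, 2015), A (June 26, 2015), C (December 25, 2015), B (January 1, 2016), E (February 27, 2016), D (June 29, 2016).
D already ranks below F; the subordination has no effect.

F, A, C, B, E, D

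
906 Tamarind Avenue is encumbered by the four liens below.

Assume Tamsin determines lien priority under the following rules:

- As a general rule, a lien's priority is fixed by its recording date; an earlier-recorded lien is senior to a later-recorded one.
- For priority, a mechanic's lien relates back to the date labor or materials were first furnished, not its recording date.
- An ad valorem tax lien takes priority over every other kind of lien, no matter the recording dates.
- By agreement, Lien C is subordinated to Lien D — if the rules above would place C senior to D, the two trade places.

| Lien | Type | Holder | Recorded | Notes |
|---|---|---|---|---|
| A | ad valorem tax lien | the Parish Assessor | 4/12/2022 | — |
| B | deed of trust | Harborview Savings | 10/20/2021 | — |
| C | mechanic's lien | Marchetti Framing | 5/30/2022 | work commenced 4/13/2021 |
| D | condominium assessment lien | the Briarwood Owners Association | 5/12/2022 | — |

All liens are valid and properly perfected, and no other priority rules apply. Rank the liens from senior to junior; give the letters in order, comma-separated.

Effective dates: C is treated as recorded 4/13/2021, the work-commencement date.
A is an ad valorem tax lien and takes priority over every other lien.
Ordering the rest by effective date: C (4/13/2021), B (10/20/2021), D (5/12/2022).
The subordination applies — C was senior to D — so C and D swap.

A, D, B, C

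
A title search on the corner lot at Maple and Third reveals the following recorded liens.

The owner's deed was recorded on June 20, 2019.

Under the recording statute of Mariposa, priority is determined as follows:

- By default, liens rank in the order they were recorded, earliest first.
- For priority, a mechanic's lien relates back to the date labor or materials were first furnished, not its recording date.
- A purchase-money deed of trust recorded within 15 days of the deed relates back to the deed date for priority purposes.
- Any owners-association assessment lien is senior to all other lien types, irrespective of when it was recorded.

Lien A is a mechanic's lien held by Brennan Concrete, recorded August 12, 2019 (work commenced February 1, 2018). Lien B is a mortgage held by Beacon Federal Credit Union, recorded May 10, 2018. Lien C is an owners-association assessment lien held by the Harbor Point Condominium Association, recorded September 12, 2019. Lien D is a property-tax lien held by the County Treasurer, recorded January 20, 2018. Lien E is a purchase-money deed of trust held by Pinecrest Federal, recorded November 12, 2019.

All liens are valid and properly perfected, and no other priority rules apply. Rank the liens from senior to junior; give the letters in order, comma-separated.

C, D, A, B, E

Effective dates after the stated exceptions: A relates back to February 1, 2018 (work commenced); E missed the 15-day window (145 days after the deed), so its recording date stands.
C is an owners-association assessment lien, so it outranks all other liens regardless of date.
Among the remaining liens, by effective date: D (January 20, 2018), A (February 1, 2018), B (May 10, 2018), E (November 12, 2019).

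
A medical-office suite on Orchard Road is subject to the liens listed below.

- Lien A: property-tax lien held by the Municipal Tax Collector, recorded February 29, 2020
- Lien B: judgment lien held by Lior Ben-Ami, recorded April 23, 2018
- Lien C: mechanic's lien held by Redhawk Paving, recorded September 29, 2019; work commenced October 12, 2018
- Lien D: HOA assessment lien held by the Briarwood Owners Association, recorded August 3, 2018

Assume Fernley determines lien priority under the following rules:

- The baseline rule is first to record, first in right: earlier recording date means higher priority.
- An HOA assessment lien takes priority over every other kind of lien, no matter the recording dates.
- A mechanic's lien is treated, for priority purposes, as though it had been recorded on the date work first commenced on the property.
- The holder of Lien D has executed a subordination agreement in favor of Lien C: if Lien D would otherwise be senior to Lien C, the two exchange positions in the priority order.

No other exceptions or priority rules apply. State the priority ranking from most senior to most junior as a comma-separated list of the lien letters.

C, B, D, A

Adjusting effective dates: C's effective date is October 12, 2018, when work began.
D is an HOA assessment lien, so it outranks all other liens regardless of date.
Among the remaining liens, by effective date: B (April 23, 2018), C (October 12, 2018), A (February 29, 2020).
D would otherwise be senior to C, so under the subordination agreement D and C exchange positions.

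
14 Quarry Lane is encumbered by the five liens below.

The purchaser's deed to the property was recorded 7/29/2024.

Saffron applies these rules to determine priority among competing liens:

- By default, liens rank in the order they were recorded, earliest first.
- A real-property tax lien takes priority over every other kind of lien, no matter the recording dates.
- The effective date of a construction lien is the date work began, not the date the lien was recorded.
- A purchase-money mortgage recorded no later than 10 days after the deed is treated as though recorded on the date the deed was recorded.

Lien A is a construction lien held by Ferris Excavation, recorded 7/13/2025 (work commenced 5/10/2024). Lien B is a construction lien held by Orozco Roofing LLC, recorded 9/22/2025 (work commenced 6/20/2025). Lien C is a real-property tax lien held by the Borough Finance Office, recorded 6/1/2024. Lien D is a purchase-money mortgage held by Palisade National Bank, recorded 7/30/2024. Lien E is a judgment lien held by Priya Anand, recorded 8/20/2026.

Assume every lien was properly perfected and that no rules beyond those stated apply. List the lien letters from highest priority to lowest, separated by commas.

Effective dates: A's effective date is 5/10/2024, when work began; B is treated as recorded 6/20/2025, the work-commencement date; D's effective date is the deed date, 7/29/2024.
As a real-property tax lien, C is senior to every other lien.
Among the remaining liens, by effective date: A (5/10/2024), D (7/29/2024), B (6/20/2025), E (8/20/2026).

C, A, D, B, E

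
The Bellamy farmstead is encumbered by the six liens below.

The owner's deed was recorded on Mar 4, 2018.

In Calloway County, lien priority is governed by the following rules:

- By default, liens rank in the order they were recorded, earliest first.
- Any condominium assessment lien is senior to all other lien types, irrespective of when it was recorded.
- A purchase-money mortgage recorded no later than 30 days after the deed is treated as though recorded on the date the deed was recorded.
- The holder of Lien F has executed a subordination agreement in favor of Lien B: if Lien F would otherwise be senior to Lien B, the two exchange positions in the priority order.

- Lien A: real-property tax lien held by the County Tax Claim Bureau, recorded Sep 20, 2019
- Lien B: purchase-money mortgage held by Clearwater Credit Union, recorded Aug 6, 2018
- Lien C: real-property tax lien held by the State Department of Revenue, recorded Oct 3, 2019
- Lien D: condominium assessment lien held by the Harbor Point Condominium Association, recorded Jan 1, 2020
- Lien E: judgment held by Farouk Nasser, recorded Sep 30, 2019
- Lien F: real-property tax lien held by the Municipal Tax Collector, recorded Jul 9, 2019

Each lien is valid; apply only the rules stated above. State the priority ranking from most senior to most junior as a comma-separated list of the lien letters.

Adjusting effective dates: B was recorded 155 days after the deed, outside the 30-day window, so it keeps its recording date.
D is a condominium assessment lien and takes priority over every other lien.
The other liens, earliest effective date first: B (Aug 6, 2018), F (Jul 9, 2019), A (Sep 20, 2019), E (Sep 30, 2019), C (Oct 3, 2019).
Since F is not senior to B, the subordination leaves the order unchanged.

D, B, F, A, E, C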